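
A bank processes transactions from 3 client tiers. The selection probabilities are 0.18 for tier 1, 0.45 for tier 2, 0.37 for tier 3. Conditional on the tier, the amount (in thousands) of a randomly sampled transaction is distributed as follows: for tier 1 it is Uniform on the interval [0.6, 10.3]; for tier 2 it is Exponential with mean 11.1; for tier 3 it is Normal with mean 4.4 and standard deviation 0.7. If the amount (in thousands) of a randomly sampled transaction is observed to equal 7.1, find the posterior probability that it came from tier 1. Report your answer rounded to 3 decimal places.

Likelihoods f(7.1 | ·): 1: 0.103093; 2: 0.0475209; 3: 0.000335114.
Posterior ∝ prior × likelihood. Numerator for 1: 0.18·0.103093 = 0.0185567.
Normalizing constant: 0.18·0.103093 + 0.45·0.0475209 + 0.37·0.000335114 = 0.0400651.
P(1 | observation) = 0.0185567 / 0.0400651 = 0.463164.

0.463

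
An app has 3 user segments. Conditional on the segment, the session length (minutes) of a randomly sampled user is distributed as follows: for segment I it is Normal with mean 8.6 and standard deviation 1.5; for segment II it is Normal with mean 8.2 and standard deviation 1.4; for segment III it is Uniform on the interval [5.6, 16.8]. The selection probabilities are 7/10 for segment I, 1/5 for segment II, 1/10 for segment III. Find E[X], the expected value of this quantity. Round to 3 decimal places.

Component means — I: 8.6; II: 8.2; III: 11.2.
E[X] = 0.7·8.6 + 0.2·8.2 + 0.1·11.2 = 8.78.

8.780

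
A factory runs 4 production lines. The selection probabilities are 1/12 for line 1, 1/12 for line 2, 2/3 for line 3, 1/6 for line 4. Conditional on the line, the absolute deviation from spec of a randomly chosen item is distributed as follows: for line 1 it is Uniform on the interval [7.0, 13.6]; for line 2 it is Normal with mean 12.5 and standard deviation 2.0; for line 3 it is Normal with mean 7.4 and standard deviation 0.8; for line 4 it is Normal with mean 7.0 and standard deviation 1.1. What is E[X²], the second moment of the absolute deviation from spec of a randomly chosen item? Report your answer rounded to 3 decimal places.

For each component E[X²] = Var + (mean)², giving 1: 109.72; 2: 160.25; 3: 55.4; 4: 50.21.
Overall E[X²] = 0.0833333·109.72 + 0.0833333·160.25 + 0.666667·55.4 + 0.166667·50.21 = 67.7992.

67.799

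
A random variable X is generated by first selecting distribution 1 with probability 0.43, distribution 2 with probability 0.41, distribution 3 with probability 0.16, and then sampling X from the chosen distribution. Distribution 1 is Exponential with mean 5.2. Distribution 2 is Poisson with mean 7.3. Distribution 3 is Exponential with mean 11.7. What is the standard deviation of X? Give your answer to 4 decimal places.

6.4403

Per component, 1: μ=5.2, E[X²]=54.08; 2: μ=7.3, E[X²]=60.59; 3: μ=11.7, E[X²]=273.78.
E[X] = 0.43·5.2 + 0.41·7.3 + 0.16·11.7 = 7.101.
E[X²] = 0.43·54.08 + 0.41·60.59 + 0.16·273.78 = 91.9011.
Var(X) = E[X²] − (E[X])² = 91.9011 − 50.4242 = 41.4769.
SD(X) = √41.4769 = 6.44026.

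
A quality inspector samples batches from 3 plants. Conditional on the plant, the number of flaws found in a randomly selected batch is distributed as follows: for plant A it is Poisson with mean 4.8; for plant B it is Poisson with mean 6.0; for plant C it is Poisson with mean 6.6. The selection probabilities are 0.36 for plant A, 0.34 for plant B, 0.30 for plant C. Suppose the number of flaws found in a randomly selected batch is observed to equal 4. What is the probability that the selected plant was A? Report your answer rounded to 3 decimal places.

0.457

Likelihoods P(X=4 | ·): A: 0.182029; B: 0.133853; C: 0.107553.
Posterior ∝ prior × likelihood. Numerator for A: 0.36·0.182029 = 0.0655304.
Normalizing constant: 0.36·0.182029 + 0.34·0.133853 + 0.3·0.107553 = 0.143306.
P(A | observation) = 0.0655304 / 0.143306 = 0.457276.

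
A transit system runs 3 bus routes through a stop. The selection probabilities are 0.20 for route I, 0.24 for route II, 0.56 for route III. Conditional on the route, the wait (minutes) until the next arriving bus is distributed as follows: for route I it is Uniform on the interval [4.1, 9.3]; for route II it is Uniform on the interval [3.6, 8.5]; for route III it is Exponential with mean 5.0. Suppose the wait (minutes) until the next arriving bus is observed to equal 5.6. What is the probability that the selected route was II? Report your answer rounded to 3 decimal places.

0.395

Likelihoods f(5.6 | ·): I: 0.192308; II: 0.204082; III: 0.065256.
Posterior ∝ prior × likelihood. Numerator for II: 0.24·0.204082 = 0.0489796.
Normalizing constant: 0.2·0.192308 + 0.24·0.204082 + 0.56·0.065256 = 0.123984.
P(II | observation) = 0.0489796 / 0.123984 = 0.395046.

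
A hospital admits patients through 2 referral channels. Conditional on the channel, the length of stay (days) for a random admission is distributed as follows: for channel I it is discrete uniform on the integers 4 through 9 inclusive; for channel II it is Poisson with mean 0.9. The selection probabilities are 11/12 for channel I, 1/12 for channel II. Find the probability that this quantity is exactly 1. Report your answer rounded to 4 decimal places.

0.0305

Conditional on each channel, P(X = 1): I: 0; II: 0.365913.
By total probability, P(X = 1) = 0.916667·0 + 0.0833333·0.365913 = 0.0304927.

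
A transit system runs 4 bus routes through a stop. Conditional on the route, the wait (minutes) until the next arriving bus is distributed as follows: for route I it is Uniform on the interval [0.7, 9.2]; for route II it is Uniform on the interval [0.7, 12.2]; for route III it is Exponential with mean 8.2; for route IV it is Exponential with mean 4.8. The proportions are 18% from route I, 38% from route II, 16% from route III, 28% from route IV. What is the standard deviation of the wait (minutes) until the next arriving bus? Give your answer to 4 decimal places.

4.8923

Per component, I: μ=4.95, E[X²]=30.5233; II: μ=6.45, E[X²]=52.6233; III: μ=8.2, E[X²]=134.48; IV: μ=4.8, E[X²]=46.08.
E[X] = 0.18·4.95 + 0.38·6.45 + 0.16·8.2 + 0.28·4.8 = 5.998.
E[X²] = 0.18·30.5233 + 0.38·52.6233 + 0.16·134.48 + 0.28·46.08 = 59.9103.
Var(X) = E[X²] − (E[X])² = 59.9103 − 35.976 = 23.9343.
SD(X) = √23.9343 = 4.89227.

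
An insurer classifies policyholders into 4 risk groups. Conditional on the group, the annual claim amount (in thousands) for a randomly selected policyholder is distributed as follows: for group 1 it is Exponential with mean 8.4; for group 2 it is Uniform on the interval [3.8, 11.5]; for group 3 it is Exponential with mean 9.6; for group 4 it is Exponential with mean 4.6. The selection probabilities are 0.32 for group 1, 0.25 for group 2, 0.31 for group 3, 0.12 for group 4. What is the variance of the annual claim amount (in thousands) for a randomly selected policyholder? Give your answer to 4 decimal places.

57.1693

Per component, 1: μ=8.4, E[X²]=141.12; 2: μ=7.65, E[X²]=63.4633; 3: μ=9.6, E[X²]=184.32; 4: μ=4.6, E[X²]=42.32.
E[X] = 0.32·8.4 + 0.25·7.65 + 0.31·9.6 + 0.12·4.6 = 8.1285.
E[X²] = 0.32·141.12 + 0.25·63.4633 + 0.31·184.32 + 0.12·42.32 = 123.242.
Var(X) = E[X²] − (E[X])² = 123.242 − 66.0725 = 57.1693.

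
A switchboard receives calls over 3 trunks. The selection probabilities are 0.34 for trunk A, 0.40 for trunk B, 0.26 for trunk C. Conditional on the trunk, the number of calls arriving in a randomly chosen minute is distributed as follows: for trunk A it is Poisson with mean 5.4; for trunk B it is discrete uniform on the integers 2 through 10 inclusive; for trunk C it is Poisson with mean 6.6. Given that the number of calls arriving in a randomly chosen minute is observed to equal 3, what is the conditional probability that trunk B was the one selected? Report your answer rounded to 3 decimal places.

Likelihoods P(X=3 | ·): A: 0.118533; B: 0.111111; C: 0.0651834.
Posterior ∝ prior × likelihood. Numerator for B: 0.4·0.111111 = 0.0444444.
Normalizing constant: 0.34·0.118533 + 0.4·0.111111 + 0.26·0.0651834 = 0.101693.
P(B | observation) = 0.0444444 / 0.101693 = 0.437044.

0.437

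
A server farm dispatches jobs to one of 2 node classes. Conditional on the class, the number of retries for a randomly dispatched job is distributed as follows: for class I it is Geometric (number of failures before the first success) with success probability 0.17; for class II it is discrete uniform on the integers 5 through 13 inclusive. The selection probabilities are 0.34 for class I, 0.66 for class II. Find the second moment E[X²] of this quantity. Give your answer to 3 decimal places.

For each component E[X²] = Var + (mean)², giving I: 52.5571; II: 87.6667.
Overall E[X²] = 0.34·52.5571 + 0.66·87.6667 = 75.7294.

75.729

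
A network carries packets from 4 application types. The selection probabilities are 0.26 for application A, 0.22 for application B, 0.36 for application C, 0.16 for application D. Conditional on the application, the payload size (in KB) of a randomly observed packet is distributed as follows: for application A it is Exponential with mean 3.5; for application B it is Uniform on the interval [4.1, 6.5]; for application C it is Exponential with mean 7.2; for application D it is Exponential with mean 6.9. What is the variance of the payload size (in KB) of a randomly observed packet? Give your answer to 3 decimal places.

31.899

Per component, A: μ=3.5, E[X²]=24.5; B: μ=5.3, E[X²]=28.57; C: μ=7.2, E[X²]=103.68; D: μ=6.9, E[X²]=95.22.
E[X] = 0.26·3.5 + 0.22·5.3 + 0.36·7.2 + 0.16·6.9 = 5.772.
E[X²] = 0.26·24.5 + 0.22·28.57 + 0.36·103.68 + 0.16·95.22 = 65.2154.
Var(X) = E[X²] − (E[X])² = 65.2154 − 33.316 = 31.8994.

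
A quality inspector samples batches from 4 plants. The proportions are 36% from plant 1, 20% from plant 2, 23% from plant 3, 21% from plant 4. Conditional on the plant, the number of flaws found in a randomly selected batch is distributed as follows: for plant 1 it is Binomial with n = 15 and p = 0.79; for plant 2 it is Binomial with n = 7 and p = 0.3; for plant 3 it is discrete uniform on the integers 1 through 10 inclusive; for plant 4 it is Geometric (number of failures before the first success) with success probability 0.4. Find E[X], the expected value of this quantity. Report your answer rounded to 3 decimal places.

6.266

Component means — 1: 11.85; 2: 2.1; 3: 5.5; 4: 1.5.
E[X] = 0.36·11.85 + 0.2·2.1 + 0.23·5.5 + 0.21·1.5 = 6.266.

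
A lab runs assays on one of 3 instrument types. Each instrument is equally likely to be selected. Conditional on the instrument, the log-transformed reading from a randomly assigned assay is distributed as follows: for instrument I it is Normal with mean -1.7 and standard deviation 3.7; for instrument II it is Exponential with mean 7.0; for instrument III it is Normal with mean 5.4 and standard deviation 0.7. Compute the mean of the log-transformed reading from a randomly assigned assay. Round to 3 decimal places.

3.567

Component means — I: -1.7; II: 7; III: 5.4.
E[X] = 0.333333·-1.7 + 0.333333·7 + 0.333333·5.4 = 3.56667.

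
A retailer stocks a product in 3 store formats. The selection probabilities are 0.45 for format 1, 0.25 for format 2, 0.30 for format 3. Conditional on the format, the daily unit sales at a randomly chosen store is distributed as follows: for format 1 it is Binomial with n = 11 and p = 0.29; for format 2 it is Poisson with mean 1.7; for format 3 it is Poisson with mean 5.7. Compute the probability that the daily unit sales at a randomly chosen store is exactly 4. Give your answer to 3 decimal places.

Conditional on each format, P(X = 4): 1: 0.212283; 2: 0.0635746; 3: 0.147167.
By total probability, P(X = 4) = 0.45·0.212283 + 0.25·0.0635746 + 0.3·0.147167 = 0.155571.

0.156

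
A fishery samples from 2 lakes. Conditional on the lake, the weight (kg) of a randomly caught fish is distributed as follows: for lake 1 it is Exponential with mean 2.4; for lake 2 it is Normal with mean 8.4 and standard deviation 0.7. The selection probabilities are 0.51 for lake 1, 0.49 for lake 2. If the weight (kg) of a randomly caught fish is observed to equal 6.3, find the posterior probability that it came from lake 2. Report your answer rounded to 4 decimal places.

Likelihoods f(6.3 | ·): 1: 0.0301832; 2: 0.00633121.
Posterior ∝ prior × likelihood. Numerator for 2: 0.49·0.00633121 = 0.00310229.
Normalizing constant: 0.51·0.0301832 + 0.49·0.00633121 = 0.0184957.
P(2 | observation) = 0.00310229 / 0.0184957 = 0.16773.

0.1677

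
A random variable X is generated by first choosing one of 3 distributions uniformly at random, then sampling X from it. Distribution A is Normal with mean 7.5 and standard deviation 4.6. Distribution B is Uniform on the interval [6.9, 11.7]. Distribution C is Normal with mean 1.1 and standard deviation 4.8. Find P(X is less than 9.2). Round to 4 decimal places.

Conditional on each component, P(X < 9.2): A: 0.644147; B: 0.479167; C: 0.954246.
By total probability, P(X < 9.2) = 0.333333·0.644147 + 0.333333·0.479167 + 0.333333·0.954246 = 0.69252.

0.6925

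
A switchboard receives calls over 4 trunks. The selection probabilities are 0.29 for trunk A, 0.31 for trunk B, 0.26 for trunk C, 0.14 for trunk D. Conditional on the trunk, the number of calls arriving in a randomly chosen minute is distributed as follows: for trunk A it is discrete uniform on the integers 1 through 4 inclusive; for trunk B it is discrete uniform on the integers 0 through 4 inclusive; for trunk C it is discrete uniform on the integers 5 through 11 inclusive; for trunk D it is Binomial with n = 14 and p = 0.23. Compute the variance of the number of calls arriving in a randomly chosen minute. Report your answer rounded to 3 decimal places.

8.492

Per component, A: μ=2.5, E[X²]=7.5; B: μ=2, E[X²]=6; C: μ=8, E[X²]=68; D: μ=3.22, E[X²]=12.8478.
E[X] = 0.29·2.5 + 0.31·2 + 0.26·8 + 0.14·3.22 = 3.8758.
E[X²] = 0.29·7.5 + 0.31·6 + 0.26·68 + 0.14·12.8478 = 23.5137.
Var(X) = E[X²] − (E[X])² = 23.5137 − 15.0218 = 8.49187.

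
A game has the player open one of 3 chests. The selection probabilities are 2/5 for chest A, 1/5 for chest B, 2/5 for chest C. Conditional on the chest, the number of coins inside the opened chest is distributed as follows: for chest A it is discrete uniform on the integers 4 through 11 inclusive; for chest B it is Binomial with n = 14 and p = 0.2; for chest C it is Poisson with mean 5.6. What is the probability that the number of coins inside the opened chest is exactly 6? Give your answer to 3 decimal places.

0.120

Conditional on each chest, P(X = 6): A: 0.125; B: 0.0322445; C: 0.158397.
By total probability, P(X = 6) = 0.4·0.125 + 0.2·0.0322445 + 0.4·0.158397 = 0.119808.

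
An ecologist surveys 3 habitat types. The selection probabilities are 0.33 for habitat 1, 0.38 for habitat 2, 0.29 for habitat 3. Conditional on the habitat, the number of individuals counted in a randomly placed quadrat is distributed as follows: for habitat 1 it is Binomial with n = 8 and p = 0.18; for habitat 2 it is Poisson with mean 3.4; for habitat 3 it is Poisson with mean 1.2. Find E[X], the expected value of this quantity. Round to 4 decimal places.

2.1152

Component means — 1: 1.44; 2: 3.4; 3: 1.2.
E[X] = 0.33·1.44 + 0.38·3.4 + 0.29·1.2 = 2.1152.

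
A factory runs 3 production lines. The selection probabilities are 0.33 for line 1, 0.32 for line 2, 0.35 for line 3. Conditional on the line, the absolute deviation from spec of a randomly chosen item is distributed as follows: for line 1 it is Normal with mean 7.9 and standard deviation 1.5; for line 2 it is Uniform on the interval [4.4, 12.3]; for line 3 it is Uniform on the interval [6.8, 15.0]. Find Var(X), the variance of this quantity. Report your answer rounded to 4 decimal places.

Per component, 1: μ=7.9, E[X²]=64.66; 2: μ=8.35, E[X²]=74.9233; 3: μ=10.9, E[X²]=124.413.
E[X] = 0.33·7.9 + 0.32·8.35 + 0.35·10.9 = 9.094.
E[X²] = 0.33·64.66 + 0.32·74.9233 + 0.35·124.413 = 88.8579.
Var(X) = E[X²] − (E[X])² = 88.8579 − 82.7008 = 6.1571.

6.1571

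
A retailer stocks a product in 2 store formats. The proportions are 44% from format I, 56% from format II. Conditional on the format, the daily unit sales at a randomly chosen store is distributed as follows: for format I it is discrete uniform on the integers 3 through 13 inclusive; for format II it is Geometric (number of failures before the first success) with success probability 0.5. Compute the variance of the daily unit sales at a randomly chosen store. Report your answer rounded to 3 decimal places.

17.594

Per component, I: μ=8, E[X²]=74; II: μ=1, E[X²]=3.
E[X] = 0.44·8 + 0.56·1 = 4.08.
E[X²] = 0.44·74 + 0.56·3 = 34.24.
Var(X) = E[X²] − (E[X])² = 34.24 − 16.6464 = 17.5936.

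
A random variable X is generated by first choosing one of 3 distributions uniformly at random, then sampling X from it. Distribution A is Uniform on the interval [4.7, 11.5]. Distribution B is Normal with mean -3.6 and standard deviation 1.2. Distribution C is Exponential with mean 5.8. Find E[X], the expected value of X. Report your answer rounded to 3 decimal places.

3.433

Component means — A: 8.1; B: -3.6; C: 5.8.
E[X] = 0.333333·8.1 + 0.333333·-3.6 + 0.333333·5.8 = 3.43333.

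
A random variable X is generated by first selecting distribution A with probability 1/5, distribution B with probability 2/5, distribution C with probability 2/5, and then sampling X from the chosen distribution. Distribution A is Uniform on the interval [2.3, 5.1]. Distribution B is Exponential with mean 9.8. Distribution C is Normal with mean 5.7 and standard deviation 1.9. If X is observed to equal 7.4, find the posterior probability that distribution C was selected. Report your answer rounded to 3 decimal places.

0.746

Likelihoods f(7.4 | ·): A: 0; B: 0.0479554; C: 0.140708.
Posterior ∝ prior × likelihood. Numerator for C: 0.4·0.140708 = 0.0562831.
Normalizing constant: 0.2·0 + 0.4·0.0479554 + 0.4·0.140708 = 0.0754653.
P(C | observation) = 0.0562831 / 0.0754653 = 0.745815.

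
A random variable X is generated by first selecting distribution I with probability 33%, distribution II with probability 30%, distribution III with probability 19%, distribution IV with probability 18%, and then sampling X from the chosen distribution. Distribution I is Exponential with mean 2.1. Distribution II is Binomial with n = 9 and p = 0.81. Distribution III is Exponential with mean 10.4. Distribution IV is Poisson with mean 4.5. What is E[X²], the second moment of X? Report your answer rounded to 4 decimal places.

For each component E[X²] = Var + (mean)², giving I: 8.82; II: 54.5292; III: 216.32; IV: 24.75.
Overall E[X²] = 0.33·8.82 + 0.3·54.5292 + 0.19·216.32 + 0.18·24.75 = 64.8252.

64.8252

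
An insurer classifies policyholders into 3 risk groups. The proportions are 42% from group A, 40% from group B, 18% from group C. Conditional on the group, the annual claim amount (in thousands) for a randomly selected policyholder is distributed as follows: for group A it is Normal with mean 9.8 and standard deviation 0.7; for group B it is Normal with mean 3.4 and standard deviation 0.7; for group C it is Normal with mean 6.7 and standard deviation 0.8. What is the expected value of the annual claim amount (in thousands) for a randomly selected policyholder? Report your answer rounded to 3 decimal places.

6.682

Component means — A: 9.8; B: 3.4; C: 6.7.
E[X] = 0.42·9.8 + 0.4·3.4 + 0.18·6.7 = 6.682.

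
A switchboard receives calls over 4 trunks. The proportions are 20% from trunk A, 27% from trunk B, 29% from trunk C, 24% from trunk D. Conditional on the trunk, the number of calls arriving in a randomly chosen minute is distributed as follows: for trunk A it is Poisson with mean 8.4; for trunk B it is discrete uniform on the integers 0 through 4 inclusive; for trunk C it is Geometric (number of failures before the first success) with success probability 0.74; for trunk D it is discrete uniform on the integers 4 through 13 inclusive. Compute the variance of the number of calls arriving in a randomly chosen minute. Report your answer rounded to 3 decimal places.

Per component, A: μ=8.4, E[X²]=78.96; B: μ=2, E[X²]=6; C: μ=0.351351, E[X²]=0.598247; D: μ=8.5, E[X²]=80.5.
E[X] = 0.2·8.4 + 0.27·2 + 0.29·0.351351 + 0.24·8.5 = 4.36189.
E[X²] = 0.2·78.96 + 0.27·6 + 0.29·0.598247 + 0.24·80.5 = 36.9055.
Var(X) = E[X²] − (E[X])² = 36.9055 − 19.0261 = 17.8794.

17.879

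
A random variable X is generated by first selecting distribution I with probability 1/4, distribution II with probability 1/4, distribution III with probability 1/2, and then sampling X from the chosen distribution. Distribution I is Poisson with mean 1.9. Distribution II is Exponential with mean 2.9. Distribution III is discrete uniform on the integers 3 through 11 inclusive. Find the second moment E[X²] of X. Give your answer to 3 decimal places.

33.416

For each component E[X²] = Var + (mean)², giving I: 5.51; II: 16.82; III: 55.6667.
Overall E[X²] = 0.25·5.51 + 0.25·16.82 + 0.5·55.6667 = 33.4158.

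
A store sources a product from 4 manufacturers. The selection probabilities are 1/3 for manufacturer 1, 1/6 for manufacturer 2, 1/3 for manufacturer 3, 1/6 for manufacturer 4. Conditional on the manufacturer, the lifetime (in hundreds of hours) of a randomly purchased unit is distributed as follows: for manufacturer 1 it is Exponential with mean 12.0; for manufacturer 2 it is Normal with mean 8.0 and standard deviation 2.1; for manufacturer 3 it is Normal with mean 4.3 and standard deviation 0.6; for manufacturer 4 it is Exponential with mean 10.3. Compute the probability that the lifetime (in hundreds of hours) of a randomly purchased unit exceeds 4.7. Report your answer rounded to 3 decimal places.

0.572

Conditional on each manufacturer, P(X > 4.7): 1: 0.675929; 2: 0.941958; 3: 0.252493; 4: 0.633617.
By total probability, P(X > 4.7) = 0.333333·0.675929 + 0.166667·0.941958 + 0.333333·0.252493 + 0.166667·0.633617 = 0.57207.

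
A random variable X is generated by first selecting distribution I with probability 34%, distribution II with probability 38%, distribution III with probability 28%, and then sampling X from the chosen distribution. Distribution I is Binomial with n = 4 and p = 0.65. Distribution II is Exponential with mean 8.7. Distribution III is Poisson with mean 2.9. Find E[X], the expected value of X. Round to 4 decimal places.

Component means — I: 2.6; II: 8.7; III: 2.9.
E[X] = 0.34·2.6 + 0.38·8.7 + 0.28·2.9 = 5.002.

5.0020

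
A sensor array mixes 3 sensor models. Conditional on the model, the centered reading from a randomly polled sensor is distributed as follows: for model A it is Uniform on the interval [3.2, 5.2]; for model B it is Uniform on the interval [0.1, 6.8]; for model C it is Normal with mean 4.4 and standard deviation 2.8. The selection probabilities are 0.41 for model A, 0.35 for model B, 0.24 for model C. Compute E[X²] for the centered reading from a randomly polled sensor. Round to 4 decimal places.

For each component E[X²] = Var + (mean)², giving A: 17.9733; B: 15.6433; C: 27.2.
Overall E[X²] = 0.41·17.9733 + 0.35·15.6433 + 0.24·27.2 = 19.3722.

19.3722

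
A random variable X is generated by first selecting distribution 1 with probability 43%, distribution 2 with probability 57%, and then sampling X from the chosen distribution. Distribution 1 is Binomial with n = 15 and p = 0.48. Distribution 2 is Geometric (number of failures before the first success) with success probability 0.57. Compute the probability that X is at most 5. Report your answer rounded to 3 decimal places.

0.648

Conditional on each component, P(X ≤ 5): 1: 0.190479; 2: 0.993679.
By total probability, P(X ≤ 5) = 0.43·0.190479 + 0.57·0.993679 = 0.648303.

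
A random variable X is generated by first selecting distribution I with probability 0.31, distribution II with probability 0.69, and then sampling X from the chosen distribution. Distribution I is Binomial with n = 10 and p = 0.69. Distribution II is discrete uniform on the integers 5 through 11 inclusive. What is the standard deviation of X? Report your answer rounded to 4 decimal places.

Per component, I: μ=6.9, E[X²]=49.749; II: μ=8, E[X²]=68.
E[X] = 0.31·6.9 + 0.69·8 = 7.659.
E[X²] = 0.31·49.749 + 0.69·68 = 62.3422.
Var(X) = E[X²] − (E[X])² = 62.3422 − 58.6603 = 3.68191.
SD(X) = √3.68191 = 1.91883.

1.9188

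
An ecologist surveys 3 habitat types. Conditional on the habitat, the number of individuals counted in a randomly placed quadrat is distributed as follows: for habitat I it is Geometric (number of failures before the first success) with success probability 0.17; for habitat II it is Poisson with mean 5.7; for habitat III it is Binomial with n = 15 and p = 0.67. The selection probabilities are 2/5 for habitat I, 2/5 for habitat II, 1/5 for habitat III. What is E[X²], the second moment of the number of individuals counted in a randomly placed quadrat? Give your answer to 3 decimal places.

57.163

For each component E[X²] = Var + (mean)², giving I: 52.5571; II: 38.19; III: 104.319.
Overall E[X²] = 0.4·52.5571 + 0.4·38.19 + 0.2·104.319 = 57.1626.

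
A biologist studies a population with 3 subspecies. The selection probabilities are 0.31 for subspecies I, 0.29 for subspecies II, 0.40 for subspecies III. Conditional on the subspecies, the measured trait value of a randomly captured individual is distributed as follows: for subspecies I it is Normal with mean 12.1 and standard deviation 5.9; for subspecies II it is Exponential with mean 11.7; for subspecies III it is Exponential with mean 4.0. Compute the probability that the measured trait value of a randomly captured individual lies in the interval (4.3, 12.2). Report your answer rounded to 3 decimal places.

Conditional on each subspecies, P(4.3 < X < 12.2): I: 0.413683; II: 0.339959; III: 0.293939.
By total probability, P(4.3 < X < 12.2) = 0.31·0.413683 + 0.29·0.339959 + 0.4·0.293939 = 0.344405.

0.344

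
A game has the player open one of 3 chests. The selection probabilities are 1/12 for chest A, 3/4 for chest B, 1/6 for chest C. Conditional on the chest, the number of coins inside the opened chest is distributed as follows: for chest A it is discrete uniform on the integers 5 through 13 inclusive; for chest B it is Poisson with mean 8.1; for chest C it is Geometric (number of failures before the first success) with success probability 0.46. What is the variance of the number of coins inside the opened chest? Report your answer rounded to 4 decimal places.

Per component, A: μ=9, E[X²]=87.6667; B: μ=8.1, E[X²]=73.71; C: μ=1.17391, E[X²]=3.93006.
E[X] = 0.0833333·9 + 0.75·8.1 + 0.166667·1.17391 = 7.02065.
E[X²] = 0.0833333·87.6667 + 0.75·73.71 + 0.166667·3.93006 = 63.2431.
Var(X) = E[X²] − (E[X])² = 63.2431 − 49.2896 = 13.9535.

13.9535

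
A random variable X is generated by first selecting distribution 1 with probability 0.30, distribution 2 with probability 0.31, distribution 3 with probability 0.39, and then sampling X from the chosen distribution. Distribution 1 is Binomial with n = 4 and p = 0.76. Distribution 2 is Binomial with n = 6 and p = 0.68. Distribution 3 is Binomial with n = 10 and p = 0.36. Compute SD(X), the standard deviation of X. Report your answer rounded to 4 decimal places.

1.2990

Per component, 1: μ=3.04, E[X²]=9.9712; 2: μ=4.08, E[X²]=17.952; 3: μ=3.6, E[X²]=15.264.
E[X] = 0.3·3.04 + 0.31·4.08 + 0.39·3.6 = 3.5808.
E[X²] = 0.3·9.9712 + 0.31·17.952 + 0.39·15.264 = 14.5094.
Var(X) = E[X²] − (E[X])² = 14.5094 − 12.8221 = 1.68731.
SD(X) = √1.68731 = 1.29897.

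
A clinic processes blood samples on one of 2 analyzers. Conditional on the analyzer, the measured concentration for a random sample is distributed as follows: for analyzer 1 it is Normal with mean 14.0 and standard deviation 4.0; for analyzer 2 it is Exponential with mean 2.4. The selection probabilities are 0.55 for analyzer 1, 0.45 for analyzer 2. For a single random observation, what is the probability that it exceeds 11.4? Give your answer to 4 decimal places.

Conditional on each analyzer, P(X > 11.4): 1: 0.742154; 2: 0.0086517.
By total probability, P(X > 11.4) = 0.55·0.742154 + 0.45·0.0086517 = 0.412078.

0.4121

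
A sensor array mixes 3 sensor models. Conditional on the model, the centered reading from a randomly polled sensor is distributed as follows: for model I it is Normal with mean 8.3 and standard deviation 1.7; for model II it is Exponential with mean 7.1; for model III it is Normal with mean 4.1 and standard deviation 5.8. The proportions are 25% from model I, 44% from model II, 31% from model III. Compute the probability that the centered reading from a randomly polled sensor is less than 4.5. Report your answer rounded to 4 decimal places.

Conditional on each model, P(X < 4.5): I: 0.012699; II: 0.46943; III: 0.527491.
By total probability, P(X < 4.5) = 0.25·0.012699 + 0.44·0.46943 + 0.31·0.527491 = 0.373246.

0.3732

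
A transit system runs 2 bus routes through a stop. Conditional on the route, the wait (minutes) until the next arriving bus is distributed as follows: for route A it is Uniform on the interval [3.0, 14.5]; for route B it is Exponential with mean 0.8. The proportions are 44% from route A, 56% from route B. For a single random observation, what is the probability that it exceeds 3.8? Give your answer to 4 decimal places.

Conditional on each route, P(X > 3.8): A: 0.930435; B: 0.0086517.
By total probability, P(X > 3.8) = 0.44·0.930435 + 0.56·0.0086517 = 0.414236.

0.4142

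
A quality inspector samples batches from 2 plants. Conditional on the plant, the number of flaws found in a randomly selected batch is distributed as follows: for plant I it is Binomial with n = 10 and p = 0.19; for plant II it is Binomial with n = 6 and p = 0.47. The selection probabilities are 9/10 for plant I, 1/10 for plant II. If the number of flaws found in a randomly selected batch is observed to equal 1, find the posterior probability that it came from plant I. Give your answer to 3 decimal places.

Likelihoods P(X=1 | ·): I: 0.28518; II: 0.117931.
Posterior ∝ prior × likelihood. Numerator for I: 0.9·0.28518 = 0.256662.
Normalizing constant: 0.9·0.28518 + 0.1·0.117931 = 0.268455.
P(I | observation) = 0.256662 / 0.268455 = 0.95607.

0.956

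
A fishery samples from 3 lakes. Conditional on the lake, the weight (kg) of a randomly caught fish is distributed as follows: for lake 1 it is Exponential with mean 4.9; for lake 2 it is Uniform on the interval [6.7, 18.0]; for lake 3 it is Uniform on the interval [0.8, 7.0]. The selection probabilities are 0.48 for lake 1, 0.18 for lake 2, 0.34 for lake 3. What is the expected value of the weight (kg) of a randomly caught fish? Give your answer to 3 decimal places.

Component means — 1: 4.9; 2: 12.35; 3: 3.9.
E[X] = 0.48·4.9 + 0.18·12.35 + 0.34·3.9 = 5.901.

5.901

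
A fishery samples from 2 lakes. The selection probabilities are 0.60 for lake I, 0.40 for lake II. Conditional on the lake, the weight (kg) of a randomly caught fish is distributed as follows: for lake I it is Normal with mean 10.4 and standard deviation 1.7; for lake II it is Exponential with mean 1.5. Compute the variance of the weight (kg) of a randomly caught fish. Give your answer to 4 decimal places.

Per component, I: μ=10.4, E[X²]=111.05; II: μ=1.5, E[X²]=4.5.
E[X] = 0.6·10.4 + 0.4·1.5 = 6.84.
E[X²] = 0.6·111.05 + 0.4·4.5 = 68.43.
Var(X) = E[X²] − (E[X])² = 68.43 − 46.7856 = 21.6444.

21.6444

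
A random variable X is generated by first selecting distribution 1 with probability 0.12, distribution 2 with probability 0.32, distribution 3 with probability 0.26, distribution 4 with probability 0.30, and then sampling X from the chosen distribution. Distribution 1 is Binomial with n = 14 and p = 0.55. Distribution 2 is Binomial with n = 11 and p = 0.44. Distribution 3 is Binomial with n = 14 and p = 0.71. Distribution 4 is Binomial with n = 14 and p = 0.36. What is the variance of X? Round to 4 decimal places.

Per component, 1: μ=7.7, E[X²]=62.755; 2: μ=4.84, E[X²]=26.136; 3: μ=9.94, E[X²]=101.686; 4: μ=5.04, E[X²]=28.6272.
E[X] = 0.12·7.7 + 0.32·4.84 + 0.26·9.94 + 0.3·5.04 = 6.5692.
E[X²] = 0.12·62.755 + 0.32·26.136 + 0.26·101.686 + 0.3·28.6272 = 50.9207.
Var(X) = E[X²] − (E[X])² = 50.9207 − 43.1544 = 7.7663.

7.7663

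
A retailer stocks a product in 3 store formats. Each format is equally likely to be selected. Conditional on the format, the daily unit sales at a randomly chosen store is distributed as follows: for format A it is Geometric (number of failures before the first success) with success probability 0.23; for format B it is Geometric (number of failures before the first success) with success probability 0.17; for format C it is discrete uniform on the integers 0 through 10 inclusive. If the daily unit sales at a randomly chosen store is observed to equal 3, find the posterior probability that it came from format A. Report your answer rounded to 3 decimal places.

Likelihoods P(X=3 | ·): A: 0.105003; B: 0.0972038; C: 0.0909091.
Posterior ∝ prior × likelihood. Numerator for A: 0.333333·0.105003 = 0.0350009.
Normalizing constant: 0.333333·0.105003 + 0.333333·0.0972038 + 0.333333·0.0909091 = 0.0977052.
P(A | observation) = 0.0350009 / 0.0977052 = 0.358229.

0.358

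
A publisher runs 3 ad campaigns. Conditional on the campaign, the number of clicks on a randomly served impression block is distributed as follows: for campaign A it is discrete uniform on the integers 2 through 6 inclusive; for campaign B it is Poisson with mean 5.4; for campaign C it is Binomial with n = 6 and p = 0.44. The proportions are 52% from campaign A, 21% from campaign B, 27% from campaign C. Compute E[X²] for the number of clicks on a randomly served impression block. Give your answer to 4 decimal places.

For each component E[X²] = Var + (mean)², giving A: 18; B: 34.56; C: 8.448.
Overall E[X²] = 0.52·18 + 0.21·34.56 + 0.27·8.448 = 18.8986.

18.8986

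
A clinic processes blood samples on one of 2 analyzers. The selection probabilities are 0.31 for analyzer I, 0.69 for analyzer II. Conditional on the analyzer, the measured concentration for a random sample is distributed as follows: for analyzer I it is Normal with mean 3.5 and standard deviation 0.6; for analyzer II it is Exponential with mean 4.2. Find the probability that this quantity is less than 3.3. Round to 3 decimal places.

Conditional on each analyzer, P(X < 3.3): I: 0.369441; II: 0.544206.
By total probability, P(X < 3.3) = 0.31·0.369441 + 0.69·0.544206 = 0.490029.

0.490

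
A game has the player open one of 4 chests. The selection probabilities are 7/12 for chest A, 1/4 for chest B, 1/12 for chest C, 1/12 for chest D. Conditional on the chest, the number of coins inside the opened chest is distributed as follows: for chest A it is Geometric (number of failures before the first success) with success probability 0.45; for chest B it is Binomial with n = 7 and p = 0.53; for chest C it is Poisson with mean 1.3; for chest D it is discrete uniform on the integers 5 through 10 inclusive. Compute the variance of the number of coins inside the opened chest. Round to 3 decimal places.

5.878

Per component, A: μ=1.22222, E[X²]=4.20988; B: μ=3.71, E[X²]=15.5078; C: μ=1.3, E[X²]=2.99; D: μ=7.5, E[X²]=59.1667.
E[X] = 0.583333·1.22222 + 0.25·3.71 + 0.0833333·1.3 + 0.0833333·7.5 = 2.3738.
E[X²] = 0.583333·4.20988 + 0.25·15.5078 + 0.0833333·2.99 + 0.0833333·59.1667 = 11.5124.
Var(X) = E[X²] − (E[X])² = 11.5124 − 5.63491 = 5.87752.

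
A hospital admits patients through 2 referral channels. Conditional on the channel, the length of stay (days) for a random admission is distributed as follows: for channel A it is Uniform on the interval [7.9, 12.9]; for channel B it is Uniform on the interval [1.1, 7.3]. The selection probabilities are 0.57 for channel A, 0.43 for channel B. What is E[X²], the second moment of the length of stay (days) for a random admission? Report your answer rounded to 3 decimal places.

For each component E[X²] = Var + (mean)², giving A: 110.243; B: 20.8433.
Overall E[X²] = 0.57·110.243 + 0.43·20.8433 = 71.8013.

71.801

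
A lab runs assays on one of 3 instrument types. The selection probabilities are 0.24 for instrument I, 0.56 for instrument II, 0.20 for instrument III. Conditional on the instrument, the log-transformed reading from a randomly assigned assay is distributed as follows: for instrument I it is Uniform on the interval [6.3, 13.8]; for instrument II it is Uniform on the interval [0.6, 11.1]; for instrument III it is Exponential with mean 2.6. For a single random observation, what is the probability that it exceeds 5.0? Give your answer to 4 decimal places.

Conditional on each instrument, P(X > 5.0): I: 1; II: 0.580952; III: 0.146157.
By total probability, P(X > 5.0) = 0.24·1 + 0.56·0.580952 + 0.2·0.146157 = 0.594565.

0.5946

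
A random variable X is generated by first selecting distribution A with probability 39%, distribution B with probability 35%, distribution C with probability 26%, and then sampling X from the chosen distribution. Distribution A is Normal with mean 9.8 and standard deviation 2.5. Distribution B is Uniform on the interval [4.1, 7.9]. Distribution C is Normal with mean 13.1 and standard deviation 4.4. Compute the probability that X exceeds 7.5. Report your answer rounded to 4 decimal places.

0.5907

Conditional on each component, P(X > 7.5): A: 0.821214; B: 0.105263; C: 0.898443.
By total probability, P(X > 7.5) = 0.39·0.821214 + 0.35·0.105263 + 0.26·0.898443 = 0.59071.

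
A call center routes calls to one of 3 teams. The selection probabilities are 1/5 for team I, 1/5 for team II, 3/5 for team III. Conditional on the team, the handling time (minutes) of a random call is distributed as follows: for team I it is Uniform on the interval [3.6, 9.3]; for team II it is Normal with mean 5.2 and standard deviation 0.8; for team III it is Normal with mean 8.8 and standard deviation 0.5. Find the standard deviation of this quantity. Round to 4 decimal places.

1.7607

Per component, I: μ=6.45, E[X²]=44.31; II: μ=5.2, E[X²]=27.68; III: μ=8.8, E[X²]=77.69.
E[X] = 0.2·6.45 + 0.2·5.2 + 0.6·8.8 = 7.61.
E[X²] = 0.2·44.31 + 0.2·27.68 + 0.6·77.69 = 61.012.
Var(X) = E[X²] − (E[X])² = 61.012 − 57.9121 = 3.0999.
SD(X) = √3.0999 = 1.76065.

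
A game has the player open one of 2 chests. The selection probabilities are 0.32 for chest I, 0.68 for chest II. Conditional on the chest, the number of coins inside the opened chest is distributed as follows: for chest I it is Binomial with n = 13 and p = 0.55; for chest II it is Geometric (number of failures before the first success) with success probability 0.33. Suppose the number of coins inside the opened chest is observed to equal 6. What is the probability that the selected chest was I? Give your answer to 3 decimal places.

0.737

Likelihoods P(X=6 | ·): I: 0.177493; II: 0.0298513.
Posterior ∝ prior × likelihood. Numerator for I: 0.32·0.177493 = 0.0567977.
Normalizing constant: 0.32·0.177493 + 0.68·0.0298513 = 0.0770966.
P(I | observation) = 0.0567977 / 0.0770966 = 0.736709.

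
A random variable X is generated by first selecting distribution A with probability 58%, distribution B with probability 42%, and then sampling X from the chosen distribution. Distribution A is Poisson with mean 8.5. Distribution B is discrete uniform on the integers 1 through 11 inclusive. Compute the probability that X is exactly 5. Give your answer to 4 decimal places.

0.0818

Conditional on each component, P(X = 5): A: 0.0752333; B: 0.0909091.
By total probability, P(X = 5) = 0.58·0.0752333 + 0.42·0.0909091 = 0.0818171.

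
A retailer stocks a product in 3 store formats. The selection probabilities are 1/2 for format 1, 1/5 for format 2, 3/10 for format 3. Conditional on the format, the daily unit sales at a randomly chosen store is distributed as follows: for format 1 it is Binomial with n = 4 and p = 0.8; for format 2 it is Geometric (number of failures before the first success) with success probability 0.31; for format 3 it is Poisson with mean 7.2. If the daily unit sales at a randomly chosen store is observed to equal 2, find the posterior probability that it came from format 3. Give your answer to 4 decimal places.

Likelihoods P(X=2 | ·): 1: 0.1536; 2: 0.147591; 3: 0.0193515.
Posterior ∝ prior × likelihood. Numerator for 3: 0.3·0.0193515 = 0.00580545.
Normalizing constant: 0.5·0.1536 + 0.2·0.147591 + 0.3·0.0193515 = 0.112124.
P(3 | observation) = 0.00580545 / 0.112124 = 0.0517772.

0.0518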